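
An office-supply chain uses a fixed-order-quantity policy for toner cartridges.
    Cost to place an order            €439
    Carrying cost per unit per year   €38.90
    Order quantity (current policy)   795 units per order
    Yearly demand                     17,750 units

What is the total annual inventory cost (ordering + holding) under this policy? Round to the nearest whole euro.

€25,264

Annual ordering cost = (D/Q)·S = (17,750/795) × 439 = €9,801.57
Annual holding cost  = (Q/2)·H = (795/2) × 38.9 = €15,462.75
Total = €9,801.57 + €15,462.75 = €25,264.32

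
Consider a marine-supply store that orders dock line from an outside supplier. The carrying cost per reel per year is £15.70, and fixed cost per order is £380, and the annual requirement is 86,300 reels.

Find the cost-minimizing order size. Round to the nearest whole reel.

2DS/H = 2·86,300·380/15.7 = 4,177,579.62
EOQ = √4,177,579.62 ≈ 2,043.91

2,044 reels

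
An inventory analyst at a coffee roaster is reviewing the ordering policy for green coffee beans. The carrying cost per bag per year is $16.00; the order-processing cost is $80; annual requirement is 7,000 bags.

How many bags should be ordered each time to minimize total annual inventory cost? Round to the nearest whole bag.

Q* = √(2·D·S / H) = √(2·7,000·80 / 16) = √70,000.0 ≈ 264.58

265 bags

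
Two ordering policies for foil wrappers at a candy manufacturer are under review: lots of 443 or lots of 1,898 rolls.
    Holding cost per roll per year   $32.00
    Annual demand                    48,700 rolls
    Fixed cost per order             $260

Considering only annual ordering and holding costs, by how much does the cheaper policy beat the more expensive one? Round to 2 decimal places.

Annual cost at Q: ordering D·S/Q plus holding Q·H/2.
TC(443) = (48,700/443)×260 + (443/2)×32 = $35,670.39
TC(1,898) = (48,700/1,898)×260 + (1,898/2)×32 = $37,039.23
|ΔTC| = |$35,670.39 − $37,039.23| = $1,368.84

$1,368.84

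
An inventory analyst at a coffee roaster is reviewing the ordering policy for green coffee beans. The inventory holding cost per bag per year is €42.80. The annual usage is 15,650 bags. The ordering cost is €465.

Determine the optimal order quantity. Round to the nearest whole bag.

Optimal lot size Q* = (2 × 15,650 × €465 / €42.8)^½ ≈ 583.15

583 bags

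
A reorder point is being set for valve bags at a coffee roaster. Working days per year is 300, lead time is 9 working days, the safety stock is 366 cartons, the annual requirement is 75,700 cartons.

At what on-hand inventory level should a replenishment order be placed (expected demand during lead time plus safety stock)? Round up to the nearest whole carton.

Daily demand d = 75,700 / 300 = 252.333 cartons/day
Demand during lead time = 252.333 × 9 = 2,271.00
Reorder point = 2,271.00 + 366 = 2,637.00 → round up

2,637 cartons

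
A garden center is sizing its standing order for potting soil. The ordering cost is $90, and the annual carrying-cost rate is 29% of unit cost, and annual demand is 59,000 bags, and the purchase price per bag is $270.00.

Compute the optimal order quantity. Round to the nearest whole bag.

368 bags

Carrying cost H = $270 × 29% = $78.3000/bag/yr
Optimal lot size Q* = (2 × 59,000 × $90 / $78.3)^½ ≈ 368.28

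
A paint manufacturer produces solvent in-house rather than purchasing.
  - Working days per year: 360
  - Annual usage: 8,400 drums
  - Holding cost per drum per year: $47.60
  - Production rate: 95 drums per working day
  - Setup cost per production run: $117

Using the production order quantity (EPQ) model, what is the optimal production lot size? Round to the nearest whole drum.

d = 8,400/360 = 23.3333 drums/day;  effective holding cost H(1 − d/p) = 47.6·(1 − 23.3333/95) = 35.90877
Q* = √(2DS / H_eff) = √(2·8,400·117 / 35.90877) ≈ 233.96

234 drums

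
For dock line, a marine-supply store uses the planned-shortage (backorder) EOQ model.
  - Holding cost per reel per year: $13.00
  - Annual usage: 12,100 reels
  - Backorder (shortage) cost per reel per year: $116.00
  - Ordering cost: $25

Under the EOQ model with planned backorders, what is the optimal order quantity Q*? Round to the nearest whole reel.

227 reels

Q* = √(2DS/H) · √((H + b)/b)
   = √(2 × 12,100 × 25 / 13) · √((13 + 116) / 116)
   = 215.728 × 1.0545 ≈ 227.50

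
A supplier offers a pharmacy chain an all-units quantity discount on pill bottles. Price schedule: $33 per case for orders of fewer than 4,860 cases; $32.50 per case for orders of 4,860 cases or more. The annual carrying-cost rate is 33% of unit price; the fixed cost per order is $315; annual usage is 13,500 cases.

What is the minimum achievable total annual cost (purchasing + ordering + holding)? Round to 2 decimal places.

H₁ = 33%×$33 = $10.8900;  H₂ = 33%×$32.50 = $10.7250
EOQ₁ = √(2×13,500×315/10.8900) = 883.74  (< 4,860, feasible at tier 1)
EOQ₂ = √(2×13,500×315/10.7250) = 890.51  (< 4,860 → use Q = 4,860 at tier-2 price)
TC(tier 1 (EOQ₁), Q≈883.7) = $455,123.90
TC(tier 2, Q≈4,860.0) = $465,686.75
Minimum at tier 1 (EOQ₁): $455,123.90

$455,123.90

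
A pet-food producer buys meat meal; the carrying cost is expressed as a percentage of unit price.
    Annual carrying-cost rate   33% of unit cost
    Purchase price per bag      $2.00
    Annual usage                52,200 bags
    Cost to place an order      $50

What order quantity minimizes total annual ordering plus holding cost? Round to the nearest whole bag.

2,812 bags

Holding cost per bag per year: H = 33% × $2 = $0.6600
2DS/H = 2·52,200·50/0.66 = 7,909,090.91
EOQ = √7,909,090.91 ≈ 2,812.31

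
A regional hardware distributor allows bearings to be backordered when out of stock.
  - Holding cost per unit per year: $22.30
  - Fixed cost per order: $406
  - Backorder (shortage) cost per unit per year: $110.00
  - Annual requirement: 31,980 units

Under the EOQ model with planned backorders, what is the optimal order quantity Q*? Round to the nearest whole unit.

1,183 units

Basic EOQ = √(2·31,980·406/22.3) = 1,079.108
Backorder adjustment √((H+b)/b) = √((22.3+110)/110) = 1.0967
Q* = 1,079.108 × 1.0967 ≈ 1,183.45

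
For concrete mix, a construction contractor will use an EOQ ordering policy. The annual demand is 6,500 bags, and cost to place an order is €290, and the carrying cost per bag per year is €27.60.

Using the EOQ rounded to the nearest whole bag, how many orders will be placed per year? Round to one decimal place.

17.6 orders per year

2DS/H = 2·6,500·290/27.6 = 136,594.20
EOQ = √136,594.20 ≈ 369.59 → Q = 370
N = D/Q = 6,500/370 ≈ 17.568 orders/yr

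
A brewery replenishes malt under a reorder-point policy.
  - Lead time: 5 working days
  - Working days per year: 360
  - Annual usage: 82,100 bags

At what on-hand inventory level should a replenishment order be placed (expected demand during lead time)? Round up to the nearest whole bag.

1,141 bags

Daily demand d = 82,100 / 360 = 228.056 bags/day
Demand during lead time = 228.056 × 5 = 1,140.28
Reorder point = 1,140.28 → round up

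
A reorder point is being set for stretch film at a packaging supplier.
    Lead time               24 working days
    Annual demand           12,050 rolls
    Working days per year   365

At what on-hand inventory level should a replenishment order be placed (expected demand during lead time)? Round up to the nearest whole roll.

793 rolls

Daily demand d = 12,050 / 365 = 33.014 rolls/day
Demand during lead time = 33.014 × 24 = 792.33
Reorder point = 792.33 → round up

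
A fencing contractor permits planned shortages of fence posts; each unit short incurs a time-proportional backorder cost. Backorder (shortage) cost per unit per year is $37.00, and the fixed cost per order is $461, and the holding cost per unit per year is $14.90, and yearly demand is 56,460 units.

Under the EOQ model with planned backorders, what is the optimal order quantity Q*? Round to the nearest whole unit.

Basic EOQ = √(2·56,460·461/14.9) = 1,869.144
Backorder adjustment √((H+b)/b) = √((14.9+37)/37) = 1.1844
Q* = 1,869.144 × 1.1844 ≈ 2,213.73

2,214 units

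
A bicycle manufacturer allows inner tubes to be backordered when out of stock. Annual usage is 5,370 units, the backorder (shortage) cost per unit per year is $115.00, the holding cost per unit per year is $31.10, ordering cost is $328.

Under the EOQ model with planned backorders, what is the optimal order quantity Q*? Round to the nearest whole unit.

Basic EOQ = √(2·5,370·328/31.1) = 336.557
Backorder adjustment √((H+b)/b) = √((31.1+115)/115) = 1.1271
Q* = 336.557 × 1.1271 ≈ 379.35

379 units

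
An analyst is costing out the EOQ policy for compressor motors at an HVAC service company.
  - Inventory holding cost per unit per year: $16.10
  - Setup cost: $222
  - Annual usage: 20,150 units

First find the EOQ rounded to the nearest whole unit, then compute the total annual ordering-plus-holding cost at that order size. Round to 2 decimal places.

$12,001.68

Q* = √(2·D·S / H) = √(2·20,150·222 / 16.1) = √555,689.4 ≈ 745.45 → Q = 745 units
Ordering: D/Q × S = 20,150/745 × $222 = $6,004.43
Holding:  Q/2 × H = 745/2 × $16.1 = $5,997.25
Total = $6,004.43 + $5,997.25 = $12,001.68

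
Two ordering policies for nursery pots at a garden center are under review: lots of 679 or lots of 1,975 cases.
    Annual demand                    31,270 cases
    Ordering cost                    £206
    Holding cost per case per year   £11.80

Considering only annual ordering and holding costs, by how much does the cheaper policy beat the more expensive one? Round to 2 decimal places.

£1,421.06

Annual cost at Q: ordering D·S/Q plus holding Q·H/2.
TC(679) = (31,270/679)×206 + (679/2)×11.8 = £13,493.02
TC(1,975) = (31,270/1,975)×206 + (1,975/2)×11.8 = £14,914.08
Lots of 679 are cheaper by £1,421.06.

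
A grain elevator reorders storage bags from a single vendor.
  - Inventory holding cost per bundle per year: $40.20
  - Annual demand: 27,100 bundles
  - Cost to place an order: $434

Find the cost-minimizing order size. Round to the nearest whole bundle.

2DS/H = 2·27,100·434/40.2 = 585,144.28
EOQ = √585,144.28 ≈ 764.95

765 bundles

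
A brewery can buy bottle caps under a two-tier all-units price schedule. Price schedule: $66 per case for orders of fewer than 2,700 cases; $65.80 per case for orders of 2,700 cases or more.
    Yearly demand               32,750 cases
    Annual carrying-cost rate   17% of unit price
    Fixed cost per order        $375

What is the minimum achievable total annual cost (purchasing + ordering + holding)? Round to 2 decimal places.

H₁ = 17%×$66 = $11.2200;  H₂ = 17%×$65.80 = $11.1860
EOQ₁ = √(2×32,750×375/11.2200) = 1,479.58  (< 2,700, feasible at tier 1)
EOQ₂ = √(2×32,750×375/11.1860) = 1,481.83  (< 2,700 → use Q = 2,700 at tier-2 price)
TC(tier 1 (EOQ₁), Q≈1,479.6) = $2,178,100.94
TC(tier 2, Q≈2,700.0) = $2,174,599.71
Minimum at tier 2: $2,174,599.71

$2,174,599.71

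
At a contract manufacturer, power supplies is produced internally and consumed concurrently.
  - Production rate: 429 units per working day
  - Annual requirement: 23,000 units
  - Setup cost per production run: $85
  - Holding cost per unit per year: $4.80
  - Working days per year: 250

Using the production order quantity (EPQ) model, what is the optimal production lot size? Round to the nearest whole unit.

Daily demand d = 23,000/250 = 92.000; p = 429; 1 − d/p = 0.78555
EPQ = √(2DS / (H(1 − d/p)))
    = √(2 × 23,000 × 85 / (4.8 × 0.78555)) ≈ 1,018.31

1,018 units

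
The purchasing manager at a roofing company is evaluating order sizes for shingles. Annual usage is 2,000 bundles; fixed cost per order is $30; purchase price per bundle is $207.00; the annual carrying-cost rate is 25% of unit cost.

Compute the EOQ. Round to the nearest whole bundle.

48 bundles

H = i·C = 0.25 × $207 = $51.7500 per bundle-year
Optimal lot size Q* = (2 × 2,000 × $30 / $51.75)^½ ≈ 48.15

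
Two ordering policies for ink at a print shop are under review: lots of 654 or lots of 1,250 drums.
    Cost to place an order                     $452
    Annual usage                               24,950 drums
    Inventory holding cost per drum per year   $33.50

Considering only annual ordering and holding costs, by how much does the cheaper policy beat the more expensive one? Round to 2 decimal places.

For each Q, cost = (D/Q)·S + (Q/2)·H.
TC(654) = (24,950/654)×452 + (654/2)×33.5 = $28,198.23
TC(1,250) = (24,950/1,250)×452 + (1,250/2)×33.5 = $29,959.42
|ΔTC| = |$28,198.23 − $29,959.42| = $1,761.19

$1,761.19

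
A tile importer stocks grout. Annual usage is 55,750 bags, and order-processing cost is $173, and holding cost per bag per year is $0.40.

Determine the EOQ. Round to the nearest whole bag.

6,944 bags

Q* = √(2·D·S / H) = √(2·55,750·173 / 0.4) = √48,223,750.0 ≈ 6,944.33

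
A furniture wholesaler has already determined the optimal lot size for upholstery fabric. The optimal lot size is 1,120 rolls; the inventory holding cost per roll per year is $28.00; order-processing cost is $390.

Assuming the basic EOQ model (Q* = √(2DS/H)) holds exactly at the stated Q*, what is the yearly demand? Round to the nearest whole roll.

EOQ relation: Q² = 2DS/H, so rearrange for the unknown.
D = Q²H / (2S) = 1,120² × 28 / (2 × 390) = 45,029.74

45,030 rolls per year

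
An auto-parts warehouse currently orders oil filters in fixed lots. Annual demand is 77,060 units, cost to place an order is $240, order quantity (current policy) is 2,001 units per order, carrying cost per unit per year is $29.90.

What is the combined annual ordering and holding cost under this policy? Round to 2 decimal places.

$39,157.53

Orders/yr = 77,060/2,001 = 38.511; ordering cost = 38.511 × $240 = $9,242.58
Average inventory = 2,001/2 = 1000.5; holding cost = 1000.5 × $29.9 = $29,914.95
Total = $9,242.58 + $29,914.95 = $39,157.53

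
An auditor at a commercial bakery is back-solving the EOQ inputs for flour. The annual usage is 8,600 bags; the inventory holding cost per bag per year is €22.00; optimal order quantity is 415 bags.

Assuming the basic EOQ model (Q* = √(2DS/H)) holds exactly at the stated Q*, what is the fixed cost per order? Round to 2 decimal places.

€220.29

From Q* = √(2DS/H) ⇒ Q*² = 2DS/H.
S = Q²H / (2D) = 415² × 22 / (2 × 8,600) = 220.2878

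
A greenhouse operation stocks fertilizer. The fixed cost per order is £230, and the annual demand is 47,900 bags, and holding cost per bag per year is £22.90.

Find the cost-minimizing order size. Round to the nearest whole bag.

981 bags

Q* = √(2·D·S / H) = √(2·47,900·230 / 22.9) = √962,183.4 ≈ 980.91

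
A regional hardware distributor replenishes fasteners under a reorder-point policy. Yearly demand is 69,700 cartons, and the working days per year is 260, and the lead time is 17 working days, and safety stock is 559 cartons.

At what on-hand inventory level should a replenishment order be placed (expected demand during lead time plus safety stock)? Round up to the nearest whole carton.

Daily demand d = 69,700 / 260 = 268.077 cartons/day
Demand during lead time = 268.077 × 17 = 4,557.31
Reorder point = 4,557.31 + 559 = 5,116.31 → round up

5,117 cartons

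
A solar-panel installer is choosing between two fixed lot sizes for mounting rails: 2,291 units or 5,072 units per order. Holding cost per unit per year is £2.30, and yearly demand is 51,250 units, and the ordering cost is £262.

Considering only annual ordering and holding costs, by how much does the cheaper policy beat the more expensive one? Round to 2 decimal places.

For each Q, cost = (D/Q)·S + (Q/2)·H.
TC(2,291) = (51,250/2,291)×262 + (2,291/2)×2.3 = £8,495.63
TC(5,072) = (51,250/5,072)×262 + (5,072/2)×2.3 = £8,480.18
|ΔTC| = |£8,495.63 − £8,480.18| = £15.45

£15.45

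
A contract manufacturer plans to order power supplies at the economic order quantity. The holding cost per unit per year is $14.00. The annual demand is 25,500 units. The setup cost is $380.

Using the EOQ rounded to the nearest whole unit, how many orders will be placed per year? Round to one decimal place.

EOQ = √(2DS/H) = √(2 × 25,500 × 380 / 14)
    = √(1,384,285.71) ≈ 1,176.56 → Q = 1,177
N = D/Q = 25,500/1,177 ≈ 21.665 orders/yr

21.7 orders per year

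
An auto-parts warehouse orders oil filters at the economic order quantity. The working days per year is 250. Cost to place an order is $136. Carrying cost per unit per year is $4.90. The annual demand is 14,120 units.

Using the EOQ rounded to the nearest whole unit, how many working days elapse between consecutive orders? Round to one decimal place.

15.7 days

EOQ = √(2DS/H) = √(2 × 14,120 × 136 / 4.9)
    = √(783,804.08) ≈ 885.33 → Q = 885 units
Cycle time = (working days × Q)/D = (250 × 885) / 14,120 = 15.669 days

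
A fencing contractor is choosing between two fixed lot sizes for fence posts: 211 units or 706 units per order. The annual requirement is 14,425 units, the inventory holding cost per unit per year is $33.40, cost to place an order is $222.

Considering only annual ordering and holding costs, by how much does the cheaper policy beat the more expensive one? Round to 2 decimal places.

For each Q, cost = (D/Q)·S + (Q/2)·H.
TC(211) = (14,425/211)×222 + (211/2)×33.4 = $18,700.71
TC(706) = (14,425/706)×222 + (706/2)×33.4 = $16,326.11
Cheaper: Q = 706.  Difference = $2,374.61

$2,374.61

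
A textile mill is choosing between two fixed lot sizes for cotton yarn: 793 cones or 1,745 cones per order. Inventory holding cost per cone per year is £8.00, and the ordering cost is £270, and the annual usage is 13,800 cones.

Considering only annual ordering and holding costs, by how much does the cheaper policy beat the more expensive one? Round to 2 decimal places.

£1,244.63

For each Q, cost = (D/Q)·S + (Q/2)·H.
TC(793) = (13,800/793)×270 + (793/2)×8 = £7,870.61
TC(1,745) = (13,800/1,745)×270 + (1,745/2)×8 = £9,115.24
Lots of 793 are cheaper by £1,244.63.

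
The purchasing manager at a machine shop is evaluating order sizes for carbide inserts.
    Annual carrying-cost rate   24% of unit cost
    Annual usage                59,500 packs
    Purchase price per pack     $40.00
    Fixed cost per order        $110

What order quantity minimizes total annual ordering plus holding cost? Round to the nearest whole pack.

Holding cost per pack per year: H = 24% × $40 = $9.6000
EOQ = √(2DS/H) = √(2 × 59,500 × 110 / 9.6)
    = √(1,363,541.67) ≈ 1,167.71

1,168 packs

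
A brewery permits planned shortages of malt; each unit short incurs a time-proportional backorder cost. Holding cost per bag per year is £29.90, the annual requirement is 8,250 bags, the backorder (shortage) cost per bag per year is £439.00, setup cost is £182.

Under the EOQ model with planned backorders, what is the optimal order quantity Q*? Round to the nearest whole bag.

Basic EOQ = √(2·8,250·182/29.9) = 316.914
Backorder adjustment √((H+b)/b) = √((29.9+439)/439) = 1.0335
Q* = 316.914 × 1.0335 ≈ 327.53

328 bags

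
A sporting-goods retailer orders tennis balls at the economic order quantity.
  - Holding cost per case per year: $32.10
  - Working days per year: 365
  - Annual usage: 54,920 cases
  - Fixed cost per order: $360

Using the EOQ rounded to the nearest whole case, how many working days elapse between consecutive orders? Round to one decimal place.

EOQ = √(2DS/H) = √(2 × 54,920 × 360 / 32.1)
    = √(1,231,850.47) ≈ 1,109.89 → Q = 1,110 cases
Cycle time = (working days × Q)/D = (365 × 1,110) / 54,920 = 7.377 days

7.4 days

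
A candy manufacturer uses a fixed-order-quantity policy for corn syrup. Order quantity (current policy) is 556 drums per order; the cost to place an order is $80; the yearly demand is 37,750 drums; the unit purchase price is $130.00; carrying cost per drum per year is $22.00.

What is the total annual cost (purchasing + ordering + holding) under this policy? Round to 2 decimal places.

$4,919,047.65

Ordering: D/Q × S = 37,750/556 × $80 = $5,431.65
Holding:  Q/2 × H = 556/2 × $22 = $6,116.00
Purchase cost = D·C = 37,750 × 130 = $4,907,500.00
Total = $5,431.65 + $6,116.00 + $4,907,500.00 = $4,919,047.65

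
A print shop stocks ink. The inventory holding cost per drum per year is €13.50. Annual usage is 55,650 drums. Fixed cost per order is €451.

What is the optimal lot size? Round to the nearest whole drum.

1,928 drums

2DS/H = 2·55,650·451/13.5 = 3,718,244.44
EOQ = √3,718,244.44 ≈ 1,928.27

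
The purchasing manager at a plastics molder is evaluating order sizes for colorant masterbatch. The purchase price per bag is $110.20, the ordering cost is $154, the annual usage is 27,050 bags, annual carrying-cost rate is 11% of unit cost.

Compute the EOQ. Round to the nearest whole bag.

829 bags

Carrying cost H = $110.2 × 11% = $12.1220/bag/yr
EOQ = √(2DS/H) = √(2 × 27,050 × 154 / 12.122)
    = √(687,295.83) ≈ 829.03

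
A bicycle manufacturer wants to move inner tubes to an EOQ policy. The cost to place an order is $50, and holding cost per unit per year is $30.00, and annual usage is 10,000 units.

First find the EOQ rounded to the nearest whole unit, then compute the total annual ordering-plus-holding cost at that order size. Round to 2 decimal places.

EOQ = √(2DS/H) = √(2 × 10,000 × 50 / 30)
    = √(33,333.33) ≈ 182.57 → Q = 183 units
Orders/yr = 10,000/183 = 54.645; ordering cost = 54.645 × $50 = $2,732.24
Average inventory = 183/2 = 91.5; holding cost = 91.5 × $30 = $2,745.00
Total = $2,732.24 + $2,745.00 = $5,477.24

$5,477.24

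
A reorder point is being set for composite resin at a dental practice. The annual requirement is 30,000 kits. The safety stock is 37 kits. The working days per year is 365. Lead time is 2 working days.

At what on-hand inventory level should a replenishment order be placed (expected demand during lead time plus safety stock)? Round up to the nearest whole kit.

202 kits

Daily demand d = 30,000 / 365 = 82.192 kits/day
Demand during lead time = 82.192 × 2 = 164.38
Reorder point = 164.38 + 37 = 201.38 → round up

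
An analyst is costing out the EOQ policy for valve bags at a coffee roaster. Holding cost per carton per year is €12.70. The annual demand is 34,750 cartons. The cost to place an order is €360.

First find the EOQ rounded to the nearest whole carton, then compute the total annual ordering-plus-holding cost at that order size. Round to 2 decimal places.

EOQ = √(2DS/H) = √(2 × 34,750 × 360 / 12.7)
    = √(1,970,078.74) ≈ 1,403.59 → Q = 1,404 cartons
Annual ordering cost = (D/Q)·S = (34,750/1,404) × 360 = €8,910.26
Annual holding cost  = (Q/2)·H = (1,404/2) × 12.7 = €8,915.40
Total = €8,910.26 + €8,915.40 = €17,825.66

€17,825.66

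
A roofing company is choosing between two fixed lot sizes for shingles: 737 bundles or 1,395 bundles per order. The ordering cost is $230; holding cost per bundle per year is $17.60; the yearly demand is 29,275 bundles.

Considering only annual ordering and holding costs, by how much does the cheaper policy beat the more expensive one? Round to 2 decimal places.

For each Q, cost = (D/Q)·S + (Q/2)·H.
TC(737) = (29,275/737)×230 + (737/2)×17.6 = $15,621.62
TC(1,395) = (29,275/1,395)×230 + (1,395/2)×17.6 = $17,102.70
|ΔTC| = |$15,621.62 − $17,102.70| = $1,481.08

$1,481.08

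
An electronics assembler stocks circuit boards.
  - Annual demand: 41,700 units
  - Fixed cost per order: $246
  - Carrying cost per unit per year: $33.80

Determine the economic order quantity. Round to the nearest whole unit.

779 units

2DS/H = 2·41,700·246/33.8 = 606,994.08
EOQ = √606,994.08 ≈ 779.10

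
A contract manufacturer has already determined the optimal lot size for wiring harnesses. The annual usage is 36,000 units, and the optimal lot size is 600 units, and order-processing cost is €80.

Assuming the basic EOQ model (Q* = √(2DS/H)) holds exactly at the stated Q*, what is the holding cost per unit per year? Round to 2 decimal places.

€16.00

From Q* = √(2DS/H) ⇒ Q*² = 2DS/H.
H = 2DS / Q² = 2 × 36,000 × 80 / 600² = 16.0000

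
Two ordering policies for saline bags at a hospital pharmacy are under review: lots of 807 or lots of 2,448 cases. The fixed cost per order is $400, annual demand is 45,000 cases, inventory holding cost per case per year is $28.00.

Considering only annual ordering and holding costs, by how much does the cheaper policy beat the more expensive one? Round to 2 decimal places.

Annual cost at Q: ordering D·S/Q plus holding Q·H/2.
TC(807) = (45,000/807)×400 + (807/2)×28 = $33,602.83
TC(2,448) = (45,000/2,448)×400 + (2,448/2)×28 = $41,624.94
Cheaper: Q = 807.  Difference = $8,022.11

$8,022.11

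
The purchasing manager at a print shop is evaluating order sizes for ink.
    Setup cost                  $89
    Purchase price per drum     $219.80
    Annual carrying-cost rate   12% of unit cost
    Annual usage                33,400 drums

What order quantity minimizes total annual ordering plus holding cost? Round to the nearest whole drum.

Carrying cost H = $219.8 × 12% = $26.3760/drum/yr
Q* = √(2·D·S / H) = √(2·33,400·89 / 26.376) = √225,401.9 ≈ 474.77

475 drums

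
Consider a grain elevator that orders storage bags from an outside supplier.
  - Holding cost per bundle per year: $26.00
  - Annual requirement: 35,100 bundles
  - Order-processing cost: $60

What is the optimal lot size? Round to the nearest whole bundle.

Q* = √(2·D·S / H) = √(2·35,100·60 / 26) = √162,000.0 ≈ 402.49

402 bundles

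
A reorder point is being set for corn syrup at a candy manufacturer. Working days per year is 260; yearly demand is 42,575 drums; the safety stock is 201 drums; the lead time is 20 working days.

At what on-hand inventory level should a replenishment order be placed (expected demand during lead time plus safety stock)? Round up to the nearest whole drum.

3,476 drums

Daily demand d = 42,575 / 260 = 163.750 drums/day
Demand during lead time = 163.750 × 20 = 3,275.00
Reorder point = 3,275.00 + 201 = 3,476.00 → round up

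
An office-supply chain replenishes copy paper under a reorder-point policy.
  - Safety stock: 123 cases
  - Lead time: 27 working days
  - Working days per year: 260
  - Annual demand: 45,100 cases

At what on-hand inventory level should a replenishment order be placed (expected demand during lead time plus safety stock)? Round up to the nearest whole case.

4,807 cases

Daily demand d = 45,100 / 260 = 173.462 cases/day
Demand during lead time = 173.462 × 27 = 4,683.46
Reorder point = 4,683.46 + 123 = 4,806.46 → round up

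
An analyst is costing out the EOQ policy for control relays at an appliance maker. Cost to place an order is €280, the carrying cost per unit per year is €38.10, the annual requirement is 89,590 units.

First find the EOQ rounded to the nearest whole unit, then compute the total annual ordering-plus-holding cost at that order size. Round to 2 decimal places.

2DS/H = 2·89,590·280/38.1 = 1,316,808.40
EOQ = √1,316,808.40 ≈ 1,147.52 → Q = 1,148 units
Orders/yr = 89,590/1,148 = 78.040; ordering cost = 78.040 × €280 = €21,851.22
Average inventory = 1,148/2 = 574; holding cost = 574 × €38.1 = €21,869.40
Total = €21,851.22 + €21,869.40 = €43,720.62

€43,720.62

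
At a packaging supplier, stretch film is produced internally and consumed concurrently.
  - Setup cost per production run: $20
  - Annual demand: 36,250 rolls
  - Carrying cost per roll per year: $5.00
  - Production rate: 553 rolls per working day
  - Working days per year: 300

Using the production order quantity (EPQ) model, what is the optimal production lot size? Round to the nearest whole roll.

d = 36,250/300 = 120.8333 rolls/day;  effective holding cost H(1 − d/p) = 5·(1 − 120.8333/553) = 3.90747
Q* = √(2DS / H_eff) = √(2·36,250·20 / 3.90747) ≈ 609.17

609 rolls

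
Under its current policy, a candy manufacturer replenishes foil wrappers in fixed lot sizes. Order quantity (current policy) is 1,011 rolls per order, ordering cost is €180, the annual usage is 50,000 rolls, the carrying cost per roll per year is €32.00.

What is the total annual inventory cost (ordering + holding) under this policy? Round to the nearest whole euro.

Orders/yr = 50,000/1,011 = 49.456; ordering cost = 49.456 × €180 = €8,902.08
Average inventory = 1,011/2 = 505.5; holding cost = 505.5 × €32 = €16,176.00
Total = €8,902.08 + €16,176.00 = €25,078.08

€25,078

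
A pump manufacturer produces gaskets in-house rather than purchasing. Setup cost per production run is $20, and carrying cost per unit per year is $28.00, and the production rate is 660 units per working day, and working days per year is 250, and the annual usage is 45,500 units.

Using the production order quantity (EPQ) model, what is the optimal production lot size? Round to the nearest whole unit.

300 units

d = 45,500/250 = 182.0000 units/day;  effective holding cost H(1 − d/p) = 28·(1 − 182.0000/660) = 20.27879
Q* = √(2DS / H_eff) = √(2·45,500·20 / 20.27879) ≈ 299.58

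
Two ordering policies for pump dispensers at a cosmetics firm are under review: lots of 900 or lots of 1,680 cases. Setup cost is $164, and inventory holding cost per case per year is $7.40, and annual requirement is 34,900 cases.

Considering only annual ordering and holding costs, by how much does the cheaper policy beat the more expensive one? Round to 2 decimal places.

For each Q, cost = (D/Q)·S + (Q/2)·H.
TC(900) = (34,900/900)×164 + (900/2)×7.4 = $9,689.56
TC(1,680) = (34,900/1,680)×164 + (1,680/2)×7.4 = $9,622.90
Lots of 1,680 are cheaper by $66.65.

$66.65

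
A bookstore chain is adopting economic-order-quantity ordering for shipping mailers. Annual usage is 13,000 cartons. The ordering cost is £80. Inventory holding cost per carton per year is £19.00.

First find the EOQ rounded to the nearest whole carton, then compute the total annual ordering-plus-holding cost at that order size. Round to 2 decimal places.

£6,286.49

Q* = √(2·D·S / H) = √(2·13,000·80 / 19) = √109,473.7 ≈ 330.87 → Q = 331 cartons
Ordering: D/Q × S = 13,000/331 × £80 = £3,141.99
Holding:  Q/2 × H = 331/2 × £19 = £3,144.50
Total = £3,141.99 + £3,144.50 = £6,286.49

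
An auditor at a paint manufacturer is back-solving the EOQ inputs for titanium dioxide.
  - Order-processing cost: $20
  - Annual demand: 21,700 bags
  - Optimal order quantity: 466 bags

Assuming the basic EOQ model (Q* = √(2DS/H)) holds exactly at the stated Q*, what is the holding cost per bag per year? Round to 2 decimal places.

$4.00

Since Q* = (2DS/H)^½, squaring gives Q*²·H = 2DS.
H = 2DS / Q² = 2 × 21,700 × 20 / 466² = 3.9971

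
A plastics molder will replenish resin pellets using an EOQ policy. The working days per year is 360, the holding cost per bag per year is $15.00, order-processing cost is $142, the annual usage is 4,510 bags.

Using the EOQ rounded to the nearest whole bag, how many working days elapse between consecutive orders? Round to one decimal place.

2DS/H = 2·4,510·142/15 = 85,389.33
EOQ = √85,389.33 ≈ 292.21 → Q = 292 bags
Cycle time = (working days × Q)/D = (360 × 292) / 4,510 = 23.308 days

23.3 days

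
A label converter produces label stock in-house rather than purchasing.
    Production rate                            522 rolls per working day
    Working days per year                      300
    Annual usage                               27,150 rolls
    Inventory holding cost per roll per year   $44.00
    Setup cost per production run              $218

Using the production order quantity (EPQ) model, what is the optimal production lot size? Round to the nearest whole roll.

570 rolls

Daily demand d = 27,150/300 = 90.500; p = 522; 1 − d/p = 0.82663
EPQ = √(2DS / (H(1 − d/p)))
    = √(2 × 27,150 × 218 / (44 × 0.82663)) ≈ 570.49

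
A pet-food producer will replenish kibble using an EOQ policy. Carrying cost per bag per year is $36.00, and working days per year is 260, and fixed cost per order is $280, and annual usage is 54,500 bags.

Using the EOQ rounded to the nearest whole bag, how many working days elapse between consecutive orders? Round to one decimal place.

Optimal lot size Q* = (2 × 54,500 × $280 / $36)^½ ≈ 920.75 → Q = 921 bags
Cycle time = (working days × Q)/D = (260 × 921) / 54,500 = 4.394 days

4.4 days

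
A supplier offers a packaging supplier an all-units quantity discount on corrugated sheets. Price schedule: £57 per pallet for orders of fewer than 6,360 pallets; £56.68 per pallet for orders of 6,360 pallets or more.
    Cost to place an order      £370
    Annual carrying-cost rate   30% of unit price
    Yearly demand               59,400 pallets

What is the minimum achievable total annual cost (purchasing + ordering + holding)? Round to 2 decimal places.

£3,413,216.19

H₁ = 30%×£57 = £17.1000;  H₂ = 30%×£56.68 = £17.0040
EOQ₁ = √(2×59,400×370/17.1000) = 1,603.29  (< 6,360, feasible at tier 1)
EOQ₂ = √(2×59,400×370/17.0040) = 1,607.81  (< 6,360 → use Q = 6,360 at tier-2 price)
TC(tier 1 (EOQ₁), Q≈1,603.3) = £3,413,216.19
TC(tier 2, Q≈6,360.0) = £3,424,320.38
Minimum at tier 1 (EOQ₁): £3,413,216.19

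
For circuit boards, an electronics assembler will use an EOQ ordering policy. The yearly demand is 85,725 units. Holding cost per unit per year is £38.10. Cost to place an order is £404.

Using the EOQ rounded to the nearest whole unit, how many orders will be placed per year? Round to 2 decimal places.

63.59 orders per year

Optimal lot size Q* = (2 × 85,725 × £404 / £38.1)^½ ≈ 1,348.33 → Q = 1,348
N = D/Q = 85,725/1,348 ≈ 63.594 orders/yr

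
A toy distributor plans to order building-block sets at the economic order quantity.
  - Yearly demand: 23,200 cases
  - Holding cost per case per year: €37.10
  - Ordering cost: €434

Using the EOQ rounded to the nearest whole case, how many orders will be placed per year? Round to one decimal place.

Optimal lot size Q* = (2 × 23,200 × €434 / €37.1)^½ ≈ 736.74 → Q = 737
Orders per year = D/Q = 23,200 / 737 = 31.479

31.5 orders per year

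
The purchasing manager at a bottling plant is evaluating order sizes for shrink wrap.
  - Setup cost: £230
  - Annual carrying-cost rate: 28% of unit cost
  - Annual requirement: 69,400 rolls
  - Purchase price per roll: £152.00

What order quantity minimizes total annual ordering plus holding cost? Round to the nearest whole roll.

Holding cost per roll per year: H = 28% × £152 = £42.5600
2DS/H = 2·69,400·230/42.56 = 750,093.98
EOQ = √750,093.98 ≈ 866.08

866 rolls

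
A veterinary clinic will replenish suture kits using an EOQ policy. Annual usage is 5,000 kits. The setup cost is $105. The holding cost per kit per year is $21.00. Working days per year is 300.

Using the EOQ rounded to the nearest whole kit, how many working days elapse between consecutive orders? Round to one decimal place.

Q* = √(2·D·S / H) = √(2·5,000·105 / 21) = √50,000.0 ≈ 223.61 → Q = 224 kits
Cycle time = (working days × Q)/D = (300 × 224) / 5,000 = 13.440 days

13.4 days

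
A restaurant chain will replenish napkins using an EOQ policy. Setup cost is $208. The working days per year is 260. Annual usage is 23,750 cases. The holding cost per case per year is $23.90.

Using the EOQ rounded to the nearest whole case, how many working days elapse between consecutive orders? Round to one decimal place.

7.0 days

2DS/H = 2·23,750·208/23.9 = 413,389.12
EOQ = √413,389.12 ≈ 642.95 → Q = 643 cases
Cycle time = (working days × Q)/D = (260 × 643) / 23,750 = 7.039 days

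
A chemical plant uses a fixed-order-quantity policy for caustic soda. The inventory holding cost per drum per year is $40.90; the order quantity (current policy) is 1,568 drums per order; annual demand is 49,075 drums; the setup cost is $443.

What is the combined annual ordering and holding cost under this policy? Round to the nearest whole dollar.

Annual ordering cost = (D/Q)·S = (49,075/1,568) × 443 = $13,864.94
Annual holding cost  = (Q/2)·H = (1,568/2) × 40.9 = $32,065.60
Total = $13,864.94 + $32,065.60 = $45,930.54

$45,931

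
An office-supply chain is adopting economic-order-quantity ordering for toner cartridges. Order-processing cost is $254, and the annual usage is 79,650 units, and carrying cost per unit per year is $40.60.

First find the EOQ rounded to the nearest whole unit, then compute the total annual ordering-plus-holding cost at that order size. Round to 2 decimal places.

$40,531.04

Optimal lot size Q* = (2 × 79,650 × $254 / $40.6)^½ ≈ 998.30 → Q = 998 units
Ordering: D/Q × S = 79,650/998 × $254 = $20,271.64
Holding:  Q/2 × H = 998/2 × $40.6 = $20,259.40
Total = $20,271.64 + $20,259.40 = $40,531.04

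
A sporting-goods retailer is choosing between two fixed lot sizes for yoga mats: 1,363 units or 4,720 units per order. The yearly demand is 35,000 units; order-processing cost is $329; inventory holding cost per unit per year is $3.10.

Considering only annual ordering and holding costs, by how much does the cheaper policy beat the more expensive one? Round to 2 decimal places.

$805.31

For each Q, cost = (D/Q)·S + (Q/2)·H.
TC(1,363) = (35,000/1,363)×329 + (1,363/2)×3.1 = $10,560.93
TC(4,720) = (35,000/4,720)×329 + (4,720/2)×3.1 = $9,755.62
Cheaper: Q = 4,720.  Difference = $805.31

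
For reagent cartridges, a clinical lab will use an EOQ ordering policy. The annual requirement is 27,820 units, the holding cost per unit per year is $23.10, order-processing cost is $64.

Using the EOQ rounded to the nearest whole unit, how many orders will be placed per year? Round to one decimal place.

Q* = √(2·D·S / H) = √(2·27,820·64 / 23.1) = √154,154.1 ≈ 392.62 → Q = 393
Orders per year = D/Q = 27,820 / 393 = 70.789

70.8 orders per year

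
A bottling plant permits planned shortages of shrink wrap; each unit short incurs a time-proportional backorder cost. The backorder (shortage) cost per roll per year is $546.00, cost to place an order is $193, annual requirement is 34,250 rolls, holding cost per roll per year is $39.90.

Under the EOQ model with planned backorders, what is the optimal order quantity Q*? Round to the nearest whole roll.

Q* = √(2DS/H) · √((H + b)/b)
   = √(2 × 34,250 × 193 / 39.9) · √((39.9 + 546) / 546)
   = 575.622 × 1.0359 ≈ 596.28

596 rolls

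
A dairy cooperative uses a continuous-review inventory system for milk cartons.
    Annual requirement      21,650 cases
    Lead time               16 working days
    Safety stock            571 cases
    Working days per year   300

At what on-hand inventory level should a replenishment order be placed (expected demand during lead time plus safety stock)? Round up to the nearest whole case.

Daily demand d = 21,650 / 300 = 72.167 cases/day
Demand during lead time = 72.167 × 16 = 1,154.67
Reorder point = 1,154.67 + 571 = 1,725.67 → round up

1,726 cases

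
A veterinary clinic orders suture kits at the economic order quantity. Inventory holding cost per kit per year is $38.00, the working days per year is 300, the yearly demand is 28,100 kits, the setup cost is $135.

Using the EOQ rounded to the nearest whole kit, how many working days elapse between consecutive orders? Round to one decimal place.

4.8 days

Optimal lot size Q* = (2 × 28,100 × $135 / $38)^½ ≈ 446.83 → Q = 447 kits
T = Q/D × 300 days = 447/28,100 × 300 = 4.772 days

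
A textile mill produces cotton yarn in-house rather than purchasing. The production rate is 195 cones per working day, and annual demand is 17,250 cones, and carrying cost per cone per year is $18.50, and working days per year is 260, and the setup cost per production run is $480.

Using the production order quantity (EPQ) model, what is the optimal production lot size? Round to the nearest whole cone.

1,165 cones

d = 17,250/260 = 66.3462 cones/day;  effective holding cost H(1 − d/p) = 18.5·(1 − 66.3462/195) = 12.20562
Q* = √(2DS / H_eff) = √(2·17,250·480 / 12.20562) ≈ 1,164.80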